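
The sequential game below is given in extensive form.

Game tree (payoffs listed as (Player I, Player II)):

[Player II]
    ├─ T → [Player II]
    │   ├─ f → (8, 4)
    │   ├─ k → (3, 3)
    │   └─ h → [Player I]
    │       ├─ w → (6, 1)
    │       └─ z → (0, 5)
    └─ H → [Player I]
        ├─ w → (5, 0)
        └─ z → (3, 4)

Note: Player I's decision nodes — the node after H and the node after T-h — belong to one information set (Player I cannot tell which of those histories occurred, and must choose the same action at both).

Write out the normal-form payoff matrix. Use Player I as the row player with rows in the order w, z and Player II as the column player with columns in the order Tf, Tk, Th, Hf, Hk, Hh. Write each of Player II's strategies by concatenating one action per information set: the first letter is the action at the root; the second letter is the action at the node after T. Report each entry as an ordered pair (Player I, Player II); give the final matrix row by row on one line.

w: (8,4) (3,3) (6,1) (5,0) (5,0) (5,0) | z: (8,4) (3,3) (0,5) (3,4) (3,4) (3,4)

Row w: Tf→(8,4), Tk→(3,3), Th→(6,1), Hf→(5,0), Hk→(5,0), Hh→(5,0)
Row z: Tf→(8,4), Tk→(3,3), Th→(0,5), Hf→(3,4), Hk→(3,4), Hh→(3,4)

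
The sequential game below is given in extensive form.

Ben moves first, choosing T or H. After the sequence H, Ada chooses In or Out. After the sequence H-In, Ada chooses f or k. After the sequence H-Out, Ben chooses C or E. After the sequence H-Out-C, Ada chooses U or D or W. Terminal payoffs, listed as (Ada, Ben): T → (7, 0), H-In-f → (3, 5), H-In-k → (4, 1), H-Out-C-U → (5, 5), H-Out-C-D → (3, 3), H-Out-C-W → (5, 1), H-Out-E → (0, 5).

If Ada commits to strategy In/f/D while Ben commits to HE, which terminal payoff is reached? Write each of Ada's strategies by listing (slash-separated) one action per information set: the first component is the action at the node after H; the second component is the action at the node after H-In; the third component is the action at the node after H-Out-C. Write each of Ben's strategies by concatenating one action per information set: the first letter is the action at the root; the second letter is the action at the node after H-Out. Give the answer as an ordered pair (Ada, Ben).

(3, 5)

Trace the play path from the root:
  Ben plays H
  Ada plays In at [H]
  Ada plays f at [H-In]
→ terminal payoff (3, 5).
(Ada's choice at the node after H-Out-C is never reached on this path, so it doesn't affect the outcome.)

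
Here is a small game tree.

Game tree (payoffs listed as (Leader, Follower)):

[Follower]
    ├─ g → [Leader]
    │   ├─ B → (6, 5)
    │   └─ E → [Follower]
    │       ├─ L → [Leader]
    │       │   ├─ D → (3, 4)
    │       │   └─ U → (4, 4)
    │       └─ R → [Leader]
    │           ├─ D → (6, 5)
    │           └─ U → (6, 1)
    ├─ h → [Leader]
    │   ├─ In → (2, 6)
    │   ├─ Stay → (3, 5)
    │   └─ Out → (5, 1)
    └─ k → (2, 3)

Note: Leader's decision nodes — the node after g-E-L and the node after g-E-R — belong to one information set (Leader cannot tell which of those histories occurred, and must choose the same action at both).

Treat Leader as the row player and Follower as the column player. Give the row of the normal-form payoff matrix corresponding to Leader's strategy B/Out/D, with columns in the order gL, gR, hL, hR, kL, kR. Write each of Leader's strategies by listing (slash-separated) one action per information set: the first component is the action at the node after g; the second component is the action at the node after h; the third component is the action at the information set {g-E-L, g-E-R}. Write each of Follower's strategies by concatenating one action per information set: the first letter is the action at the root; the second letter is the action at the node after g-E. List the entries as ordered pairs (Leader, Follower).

vs gL: Follower plays g → Leader plays B at [g] → (6, 5)
vs gR: Follower plays g → Leader plays B at [g] → (6, 5)
vs hL: Follower plays h → Leader plays Out at [h] → (5, 1)
vs hR: Follower plays h → Leader plays Out at [h] → (5, 1)
vs kL: Follower plays k → (2, 3)
vs kR: Follower plays k → (2, 3)

(6,5) (6,5) (5,1) (5,1) (2,3) (2,3)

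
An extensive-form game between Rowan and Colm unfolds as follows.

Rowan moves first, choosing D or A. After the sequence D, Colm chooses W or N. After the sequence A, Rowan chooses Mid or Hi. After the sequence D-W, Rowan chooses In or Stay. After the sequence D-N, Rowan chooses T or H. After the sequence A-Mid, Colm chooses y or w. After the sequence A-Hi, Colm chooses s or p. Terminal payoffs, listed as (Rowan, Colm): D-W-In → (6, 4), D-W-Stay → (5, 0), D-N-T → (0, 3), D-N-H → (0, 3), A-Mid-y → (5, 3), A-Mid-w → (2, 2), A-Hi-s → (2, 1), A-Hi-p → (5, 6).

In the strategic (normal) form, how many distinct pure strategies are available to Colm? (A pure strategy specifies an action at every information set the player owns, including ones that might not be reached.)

8

Colm owns the node after D with actions {W, N} — two choices.
Colm owns the node after A-Mid with actions {y, w} — two choices.
Colm owns the node after A-Hi with actions {s, p} — two choices.
A pure strategy fixes one action at each information set independently, so the count is the product 2 × 2 × 2 = 8.
(For reference, Rowan has 16 pure strategies, giving a 8×16 normal-form matrix.)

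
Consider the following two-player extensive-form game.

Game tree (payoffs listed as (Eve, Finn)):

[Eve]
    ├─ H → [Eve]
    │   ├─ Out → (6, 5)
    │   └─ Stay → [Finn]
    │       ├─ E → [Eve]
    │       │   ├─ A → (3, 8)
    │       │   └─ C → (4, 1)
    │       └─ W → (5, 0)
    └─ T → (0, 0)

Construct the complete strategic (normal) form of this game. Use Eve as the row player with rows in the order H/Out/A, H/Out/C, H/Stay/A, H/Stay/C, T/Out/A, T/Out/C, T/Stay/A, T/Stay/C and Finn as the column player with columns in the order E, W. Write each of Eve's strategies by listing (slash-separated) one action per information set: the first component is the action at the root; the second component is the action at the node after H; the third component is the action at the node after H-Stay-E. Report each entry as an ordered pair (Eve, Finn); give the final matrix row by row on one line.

H/Out/A: (6,5) (6,5) | H/Out/C: (6,5) (6,5) | H/Stay/A: (3,8) (5,0) | H/Stay/C: (4,1) (5,0) | T/Out/A: (0,0) (0,0) | T/Out/C: (0,0) (0,0) | T/Stay/A: (0,0) (0,0) | T/Stay/C: (0,0) (0,0)

Row H/Out/A: E→(6,5), W→(6,5)
Row H/Out/C: E→(6,5), W→(6,5)
Row H/Stay/A: E→(3,8), W→(5,0)
Row H/Stay/C: E→(4,1), W→(5,0)
Row T/Out/A: E→(0,0), W→(0,0)
Row T/Out/C: E→(0,0), W→(0,0)
Row T/Stay/A: E→(0,0), W→(0,0)
Row T/Stay/C: E→(0,0), W→(0,0)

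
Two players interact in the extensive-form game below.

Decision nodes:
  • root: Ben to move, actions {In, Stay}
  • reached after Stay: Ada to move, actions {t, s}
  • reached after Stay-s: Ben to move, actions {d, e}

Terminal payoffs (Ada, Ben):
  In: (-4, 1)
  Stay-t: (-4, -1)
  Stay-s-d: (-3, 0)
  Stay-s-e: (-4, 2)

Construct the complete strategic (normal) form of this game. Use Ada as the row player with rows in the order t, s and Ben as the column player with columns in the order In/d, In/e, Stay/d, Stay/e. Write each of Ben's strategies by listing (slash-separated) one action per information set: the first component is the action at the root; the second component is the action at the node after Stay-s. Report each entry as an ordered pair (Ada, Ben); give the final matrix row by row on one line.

Row t: In/d→(-4,1), In/e→(-4,1), Stay/d→(-4,-1), Stay/e→(-4,-1)
Row s: In/d→(-4,1), In/e→(-4,1), Stay/d→(-3,0), Stay/e→(-4,2)

t: (-4,1) (-4,1) (-4,-1) (-4,-1) | s: (-4,1) (-4,1) (-3,0) (-4,2)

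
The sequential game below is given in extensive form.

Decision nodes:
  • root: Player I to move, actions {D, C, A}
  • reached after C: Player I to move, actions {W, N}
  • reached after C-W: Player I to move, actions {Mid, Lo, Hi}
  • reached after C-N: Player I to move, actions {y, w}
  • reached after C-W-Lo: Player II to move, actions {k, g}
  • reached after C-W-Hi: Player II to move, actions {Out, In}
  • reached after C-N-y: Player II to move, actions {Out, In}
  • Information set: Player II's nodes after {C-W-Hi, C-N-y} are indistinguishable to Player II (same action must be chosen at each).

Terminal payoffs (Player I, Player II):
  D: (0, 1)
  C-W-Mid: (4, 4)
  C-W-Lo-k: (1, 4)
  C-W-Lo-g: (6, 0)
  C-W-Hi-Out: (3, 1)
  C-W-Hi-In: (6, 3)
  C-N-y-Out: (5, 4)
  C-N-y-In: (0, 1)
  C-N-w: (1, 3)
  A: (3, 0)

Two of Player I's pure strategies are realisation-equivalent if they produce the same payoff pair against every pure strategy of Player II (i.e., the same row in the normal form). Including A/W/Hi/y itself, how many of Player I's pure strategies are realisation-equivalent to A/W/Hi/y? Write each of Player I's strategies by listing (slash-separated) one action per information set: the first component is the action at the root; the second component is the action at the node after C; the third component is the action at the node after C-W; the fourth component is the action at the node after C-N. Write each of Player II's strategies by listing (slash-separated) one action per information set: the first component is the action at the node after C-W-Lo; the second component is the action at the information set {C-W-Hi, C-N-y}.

12

Row for A/W/Hi/y (columns k/Out, k/In, g/Out, g/In): (3,0) (3,0) (3,0) (3,0).
Under A/W/Hi/y, Player I's choice at the node after C and at the node after C-W and at the node after C-N can never be reached regardless of what Player II does, so varying those choices leaves every outcome unchanged.
Holding the reachable choices fixed and varying the unreachable ones freely already gives 2 × 3 × 2 = 12 equivalent strategies.
No other strategy reproduces this row, so those 12 are the full class: A/W/Mid/y, A/W/Mid/w, A/W/Lo/y, A/W/Lo/w, A/W/Hi/y, A/W/Hi/w, A/N/Mid/y, A/N/Mid/w, A/N/Lo/y, A/N/Lo/w, A/N/Hi/y, A/N/Hi/w.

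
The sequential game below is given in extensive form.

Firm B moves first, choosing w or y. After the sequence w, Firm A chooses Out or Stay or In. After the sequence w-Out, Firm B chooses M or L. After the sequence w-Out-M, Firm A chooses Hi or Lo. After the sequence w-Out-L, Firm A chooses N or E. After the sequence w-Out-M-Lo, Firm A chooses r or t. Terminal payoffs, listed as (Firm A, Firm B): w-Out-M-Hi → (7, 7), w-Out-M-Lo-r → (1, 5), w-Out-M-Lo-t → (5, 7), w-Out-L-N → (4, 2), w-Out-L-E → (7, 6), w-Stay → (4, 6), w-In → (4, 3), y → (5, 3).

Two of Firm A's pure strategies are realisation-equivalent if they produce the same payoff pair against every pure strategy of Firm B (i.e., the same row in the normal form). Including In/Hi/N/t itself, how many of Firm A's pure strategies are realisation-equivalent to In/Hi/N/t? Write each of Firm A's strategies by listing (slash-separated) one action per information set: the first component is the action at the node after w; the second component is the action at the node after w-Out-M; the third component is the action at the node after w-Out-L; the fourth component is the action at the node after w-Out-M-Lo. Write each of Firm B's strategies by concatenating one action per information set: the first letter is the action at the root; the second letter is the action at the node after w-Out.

8

Row for In/Hi/N/t (columns wM, wL, yM, yL): (4,3) (4,3) (5,3) (5,3).
Under In/Hi/N/t, Firm A's choice at the node after w-Out-M and at the node after w-Out-L and at the node after w-Out-M-Lo can never be reached regardless of what Firm B does, so varying those choices leaves every outcome unchanged.
Holding the reachable choices fixed and varying the unreachable ones freely already gives 2 × 2 × 2 = 8 equivalent strategies.
No other strategy reproduces this row, so those 8 are the full class: In/Hi/N/r, In/Hi/N/t, In/Hi/E/r, In/Hi/E/t, In/Lo/N/r, In/Lo/N/t, In/Lo/E/r, In/Lo/E/t.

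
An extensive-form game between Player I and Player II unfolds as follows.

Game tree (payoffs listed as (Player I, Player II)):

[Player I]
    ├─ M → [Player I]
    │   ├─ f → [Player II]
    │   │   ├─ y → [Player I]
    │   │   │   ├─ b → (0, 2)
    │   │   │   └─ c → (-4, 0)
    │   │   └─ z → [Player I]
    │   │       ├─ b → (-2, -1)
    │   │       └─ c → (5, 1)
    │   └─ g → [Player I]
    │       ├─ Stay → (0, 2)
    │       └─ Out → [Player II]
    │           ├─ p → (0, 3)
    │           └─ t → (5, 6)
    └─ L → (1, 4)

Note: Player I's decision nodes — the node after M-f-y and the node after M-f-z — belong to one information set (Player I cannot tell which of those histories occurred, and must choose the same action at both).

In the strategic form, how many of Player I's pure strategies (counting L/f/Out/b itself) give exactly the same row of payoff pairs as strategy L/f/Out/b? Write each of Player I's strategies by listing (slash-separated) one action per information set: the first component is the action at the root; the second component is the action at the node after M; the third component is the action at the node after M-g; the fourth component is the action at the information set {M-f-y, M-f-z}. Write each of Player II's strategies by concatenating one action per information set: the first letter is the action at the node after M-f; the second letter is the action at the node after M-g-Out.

8

Row for L/f/Out/b (columns yp, yt, zp, zt): (1,4) (1,4) (1,4) (1,4).
Under L/f/Out/b, Player I's choice at the node after M and at the node after M-g and at the information set {M-f-y, M-f-z} can never be reached regardless of what Player II does, so varying those choices leaves every outcome unchanged.
Holding the reachable choices fixed and varying the unreachable ones freely already gives 2 × 2 × 2 = 8 equivalent strategies.
No other strategy reproduces this row, so those 8 are the full class: L/f/Stay/b, L/f/Stay/c, L/f/Out/b, L/f/Out/c, L/g/Stay/b, L/g/Stay/c, L/g/Out/b, L/g/Out/c.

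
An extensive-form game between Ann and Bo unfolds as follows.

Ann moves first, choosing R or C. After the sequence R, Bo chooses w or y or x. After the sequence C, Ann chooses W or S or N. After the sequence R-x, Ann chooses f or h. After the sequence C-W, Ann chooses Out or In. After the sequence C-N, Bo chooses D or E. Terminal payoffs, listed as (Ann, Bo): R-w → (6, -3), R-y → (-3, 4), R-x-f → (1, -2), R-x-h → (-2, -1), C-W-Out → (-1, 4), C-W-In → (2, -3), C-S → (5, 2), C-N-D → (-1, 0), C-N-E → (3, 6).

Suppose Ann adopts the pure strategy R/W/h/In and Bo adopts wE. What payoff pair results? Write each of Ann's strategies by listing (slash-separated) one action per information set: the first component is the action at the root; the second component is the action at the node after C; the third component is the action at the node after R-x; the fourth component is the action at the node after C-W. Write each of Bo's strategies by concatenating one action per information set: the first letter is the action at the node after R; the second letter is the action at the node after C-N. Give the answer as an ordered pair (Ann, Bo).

(6, -3)

Trace the play path from the root:
  Ann plays R
  Bo plays w at [R]
→ terminal payoff (6, -3).
(Ann's choice at the node after C is never reached on this path, so it doesn't affect the outcome.)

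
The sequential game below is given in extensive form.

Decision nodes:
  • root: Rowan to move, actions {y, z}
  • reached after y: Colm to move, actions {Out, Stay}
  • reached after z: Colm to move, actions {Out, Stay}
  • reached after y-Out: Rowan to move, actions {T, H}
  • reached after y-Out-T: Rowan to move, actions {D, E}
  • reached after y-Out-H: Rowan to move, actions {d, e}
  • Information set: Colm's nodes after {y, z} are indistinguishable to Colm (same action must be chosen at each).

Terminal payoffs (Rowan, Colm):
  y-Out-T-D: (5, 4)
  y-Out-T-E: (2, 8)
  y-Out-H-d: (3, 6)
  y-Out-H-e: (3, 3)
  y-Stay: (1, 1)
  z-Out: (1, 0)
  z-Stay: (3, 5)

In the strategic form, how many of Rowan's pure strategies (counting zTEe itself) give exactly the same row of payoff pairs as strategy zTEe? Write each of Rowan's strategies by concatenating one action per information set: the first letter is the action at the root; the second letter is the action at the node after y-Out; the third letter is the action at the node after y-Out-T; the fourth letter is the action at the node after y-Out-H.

Row for zTEe (columns Out, Stay): (1,0) (3,5).
Under zTEe, Rowan's choice at the node after y-Out and at the node after y-Out-T and at the node after y-Out-H can never be reached regardless of what Colm does, so varying those choices leaves every outcome unchanged.
Holding the reachable choices fixed and varying the unreachable ones freely already gives 2 × 2 × 2 = 8 equivalent strategies.
No other strategy reproduces this row, so those 8 are the full class: zTDd, zTDe, zTEd, zTEe, zHDd, zHDe, zHEd, zHEe.

8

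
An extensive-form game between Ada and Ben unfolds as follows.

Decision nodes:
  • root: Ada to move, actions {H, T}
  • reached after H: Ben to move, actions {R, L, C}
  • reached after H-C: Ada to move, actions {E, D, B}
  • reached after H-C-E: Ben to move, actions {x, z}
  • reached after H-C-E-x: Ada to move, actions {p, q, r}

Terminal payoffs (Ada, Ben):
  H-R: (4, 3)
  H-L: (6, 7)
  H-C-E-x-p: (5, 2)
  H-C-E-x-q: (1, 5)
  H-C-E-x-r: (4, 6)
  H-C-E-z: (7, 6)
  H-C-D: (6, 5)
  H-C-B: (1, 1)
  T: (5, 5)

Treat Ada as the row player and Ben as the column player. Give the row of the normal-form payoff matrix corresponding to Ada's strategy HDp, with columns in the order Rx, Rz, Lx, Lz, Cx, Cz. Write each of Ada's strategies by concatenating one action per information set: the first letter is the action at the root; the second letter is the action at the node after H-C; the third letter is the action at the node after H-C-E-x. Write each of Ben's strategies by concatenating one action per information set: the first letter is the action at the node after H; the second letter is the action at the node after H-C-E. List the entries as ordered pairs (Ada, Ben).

vs Rx: Ada plays H → Ben plays R at [H] → (4, 3)
vs Rz: Ada plays H → Ben plays R at [H] → (4, 3)
vs Lx: Ada plays H → Ben plays L at [H] → (6, 7)
vs Lz: Ada plays H → Ben plays L at [H] → (6, 7)
vs Cx: Ada plays H → Ben plays C at [H] → Ada plays D at [H-C] → (6, 5)
vs Cz: Ada plays H → Ben plays C at [H] → Ada plays D at [H-C] → (6, 5)

(4,3) (4,3) (6,7) (6,7) (6,5) (6,5)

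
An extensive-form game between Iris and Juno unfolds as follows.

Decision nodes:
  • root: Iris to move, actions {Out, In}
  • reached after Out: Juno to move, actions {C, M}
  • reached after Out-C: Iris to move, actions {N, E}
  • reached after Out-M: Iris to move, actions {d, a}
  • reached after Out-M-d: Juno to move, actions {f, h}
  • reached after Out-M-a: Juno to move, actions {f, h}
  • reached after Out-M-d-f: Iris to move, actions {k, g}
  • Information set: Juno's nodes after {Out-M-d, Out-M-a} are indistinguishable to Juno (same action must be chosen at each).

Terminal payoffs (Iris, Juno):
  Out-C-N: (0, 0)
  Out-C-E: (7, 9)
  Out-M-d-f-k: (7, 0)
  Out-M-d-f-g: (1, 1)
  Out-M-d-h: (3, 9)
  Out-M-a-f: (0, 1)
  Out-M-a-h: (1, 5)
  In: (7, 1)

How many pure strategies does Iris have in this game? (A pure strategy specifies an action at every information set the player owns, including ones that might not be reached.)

16

Iris owns the root with actions {Out, In} — two choices.
Iris owns the node after Out-C with actions {N, E} — two choices.
Iris owns the node after Out-M with actions {d, a} — two choices.
Iris owns the node after Out-M-d-f with actions {k, g} — two choices.
A pure strategy fixes one action at each information set independently, so the count is the product 2 × 2 × 2 × 2 = 16.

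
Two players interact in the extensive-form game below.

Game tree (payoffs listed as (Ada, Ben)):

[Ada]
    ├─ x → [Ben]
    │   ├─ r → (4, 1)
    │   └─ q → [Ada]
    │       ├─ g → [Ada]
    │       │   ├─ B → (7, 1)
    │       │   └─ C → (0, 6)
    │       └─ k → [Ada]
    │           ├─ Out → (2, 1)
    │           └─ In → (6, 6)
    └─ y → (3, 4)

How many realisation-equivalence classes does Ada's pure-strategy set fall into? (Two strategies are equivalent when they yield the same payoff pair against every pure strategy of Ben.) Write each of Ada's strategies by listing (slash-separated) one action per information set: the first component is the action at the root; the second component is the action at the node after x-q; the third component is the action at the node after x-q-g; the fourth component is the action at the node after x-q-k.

5

Ada has 16 pure strategies: x/g/B/Out, x/g/B/In, x/g/C/Out, x/g/C/In, x/k/B/Out, x/k/B/In, x/k/C/Out, x/k/C/In, y/g/B/Out, y/g/B/In, y/g/C/Out, y/g/C/In, y/k/B/Out, y/k/B/In, y/k/C/Out, y/k/C/In. Columns: r, q.
{x/g/B/Out, x/g/B/In} → row (4,1) (7,1)
{x/g/C/Out, x/g/C/In} → row (4,1) (0,6)
{x/k/B/Out, x/k/C/Out} → row (4,1) (2,1)
{x/k/B/In, x/k/C/In} → row (4,1) (6,6)
{y/g/B/Out, y/g/B/In, y/g/C/Out, y/g/C/In, y/k/B/Out, y/k/B/In, y/k/C/Out, y/k/C/In} → row (3,4) (3,4)
That's 5 distinct rows out of 16 strategies.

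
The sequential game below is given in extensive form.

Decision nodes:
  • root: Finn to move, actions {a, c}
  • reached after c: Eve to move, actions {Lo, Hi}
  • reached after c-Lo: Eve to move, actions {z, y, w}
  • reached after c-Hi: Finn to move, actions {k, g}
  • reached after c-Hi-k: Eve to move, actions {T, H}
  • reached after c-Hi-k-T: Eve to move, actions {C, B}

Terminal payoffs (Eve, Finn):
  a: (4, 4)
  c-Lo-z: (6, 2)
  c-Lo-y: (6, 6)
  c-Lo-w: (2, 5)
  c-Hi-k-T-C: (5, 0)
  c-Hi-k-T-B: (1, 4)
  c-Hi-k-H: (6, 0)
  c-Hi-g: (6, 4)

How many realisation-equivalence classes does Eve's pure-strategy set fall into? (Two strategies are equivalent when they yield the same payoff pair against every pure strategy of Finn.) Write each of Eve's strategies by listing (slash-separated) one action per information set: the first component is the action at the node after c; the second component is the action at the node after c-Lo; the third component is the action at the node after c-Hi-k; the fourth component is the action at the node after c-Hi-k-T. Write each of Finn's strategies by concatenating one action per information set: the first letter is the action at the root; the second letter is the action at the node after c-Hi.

6

Eve has 24 pure strategies: Lo/z/T/C, Lo/z/T/B, Lo/z/H/C, Lo/z/H/B, Lo/y/T/C, Lo/y/T/B, Lo/y/H/C, Lo/y/H/B, Lo/w/T/C, Lo/w/T/B, Lo/w/H/C, Lo/w/H/B, Hi/z/T/C, Hi/z/T/B, Hi/z/H/C, Hi/z/H/B, Hi/y/T/C, Hi/y/T/B, Hi/y/H/C, Hi/y/H/B, Hi/w/T/C, Hi/w/T/B, Hi/w/H/C, Hi/w/H/B. Columns: ak, ag, ck, cg.
{Lo/z/T/C, Lo/z/T/B, Lo/z/H/C, Lo/z/H/B} → row (4,4) (4,4) (6,2) (6,2)
{Lo/y/T/C, Lo/y/T/B, Lo/y/H/C, Lo/y/H/B} → row (4,4) (4,4) (6,6) (6,6)
{Lo/w/T/C, Lo/w/T/B, Lo/w/H/C, Lo/w/H/B} → row (4,4) (4,4) (2,5) (2,5)
{Hi/z/T/C, Hi/y/T/C, Hi/w/T/C} → row (4,4) (4,4) (5,0) (6,4)
{Hi/z/T/B, Hi/y/T/B, Hi/w/T/B} → row (4,4) (4,4) (1,4) (6,4)
{Hi/z/H/C, Hi/z/H/B, Hi/y/H/C, Hi/y/H/B, Hi/w/H/C, Hi/w/H/B} → row (4,4) (4,4) (6,0) (6,4)
That's 6 distinct rows out of 24 strategies.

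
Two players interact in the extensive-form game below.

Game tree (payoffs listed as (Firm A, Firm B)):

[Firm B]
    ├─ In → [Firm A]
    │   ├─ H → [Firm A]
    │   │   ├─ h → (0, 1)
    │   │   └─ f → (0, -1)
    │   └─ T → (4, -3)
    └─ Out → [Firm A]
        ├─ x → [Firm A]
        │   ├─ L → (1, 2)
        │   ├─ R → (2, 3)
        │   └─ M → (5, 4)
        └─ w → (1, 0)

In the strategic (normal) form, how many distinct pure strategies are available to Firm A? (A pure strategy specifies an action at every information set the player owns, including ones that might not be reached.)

Firm A owns the node after In with actions {H, T} — two choices.
Firm A owns the node after Out with actions {x, w} — two choices.
Firm A owns the node after In-H with actions {h, f} — two choices.
Firm A owns the node after Out-x with actions {L, R, M} — three choices.
A pure strategy fixes one action at each information set independently, so the count is the product 2 × 2 × 2 × 3 = 24.

24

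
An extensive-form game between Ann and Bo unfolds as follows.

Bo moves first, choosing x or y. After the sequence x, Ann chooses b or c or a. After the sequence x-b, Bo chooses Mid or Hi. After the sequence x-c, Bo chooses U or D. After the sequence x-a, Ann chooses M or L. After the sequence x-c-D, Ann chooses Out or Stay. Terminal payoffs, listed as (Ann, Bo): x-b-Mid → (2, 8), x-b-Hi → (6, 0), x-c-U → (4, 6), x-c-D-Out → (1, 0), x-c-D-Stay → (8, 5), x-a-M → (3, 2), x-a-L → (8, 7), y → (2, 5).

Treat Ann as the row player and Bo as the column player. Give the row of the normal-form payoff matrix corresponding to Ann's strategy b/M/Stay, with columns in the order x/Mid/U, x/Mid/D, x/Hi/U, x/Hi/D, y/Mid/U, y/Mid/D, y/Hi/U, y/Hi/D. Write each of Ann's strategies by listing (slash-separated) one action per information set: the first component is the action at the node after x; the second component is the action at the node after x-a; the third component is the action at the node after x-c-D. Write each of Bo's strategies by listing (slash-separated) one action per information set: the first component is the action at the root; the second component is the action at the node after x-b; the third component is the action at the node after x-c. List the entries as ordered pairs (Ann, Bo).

(2,8) (2,8) (6,0) (6,0) (2,5) (2,5) (2,5) (2,5)

vs x/Mid/U: Bo plays x → Ann plays b at [x] → Bo plays Mid at [x-b] → (2, 8)
vs x/Mid/D: Bo plays x → Ann plays b at [x] → Bo plays Mid at [x-b] → (2, 8)
vs x/Hi/U: Bo plays x → Ann plays b at [x] → Bo plays Hi at [x-b] → (6, 0)
vs x/Hi/D: Bo plays x → Ann plays b at [x] → Bo plays Hi at [x-b] → (6, 0)
vs y/Mid/U: Bo plays y → (2, 5)
vs y/Mid/D: Bo plays y → (2, 5)
vs y/Hi/U: Bo plays y → (2, 5)
vs y/Hi/D: Bo plays y → (2, 5)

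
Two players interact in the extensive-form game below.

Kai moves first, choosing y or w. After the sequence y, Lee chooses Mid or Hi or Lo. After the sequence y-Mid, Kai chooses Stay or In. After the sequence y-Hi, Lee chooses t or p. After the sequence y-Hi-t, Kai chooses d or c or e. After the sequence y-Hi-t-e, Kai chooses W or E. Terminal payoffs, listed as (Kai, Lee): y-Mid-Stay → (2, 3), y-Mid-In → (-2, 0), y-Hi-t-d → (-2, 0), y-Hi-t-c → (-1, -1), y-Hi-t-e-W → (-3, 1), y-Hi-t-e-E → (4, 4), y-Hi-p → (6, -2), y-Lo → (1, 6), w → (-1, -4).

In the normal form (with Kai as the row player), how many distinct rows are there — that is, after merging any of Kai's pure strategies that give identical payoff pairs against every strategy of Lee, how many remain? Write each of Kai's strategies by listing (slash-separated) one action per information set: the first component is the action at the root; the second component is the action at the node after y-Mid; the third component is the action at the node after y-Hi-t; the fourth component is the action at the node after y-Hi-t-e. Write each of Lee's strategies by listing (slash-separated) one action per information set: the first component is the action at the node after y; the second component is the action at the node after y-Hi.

9

Kai has 24 pure strategies: y/Stay/d/W, y/Stay/d/E, y/Stay/c/W, y/Stay/c/E, y/Stay/e/W, y/Stay/e/E, y/In/d/W, y/In/d/E, y/In/c/W, y/In/c/E, y/In/e/W, y/In/e/E, w/Stay/d/W, w/Stay/d/E, w/Stay/c/W, w/Stay/c/E, w/Stay/e/W, w/Stay/e/E, w/In/d/W, w/In/d/E, w/In/c/W, w/In/c/E, w/In/e/W, w/In/e/E. Columns: Mid/t, Mid/p, Hi/t, Hi/p, Lo/t, Lo/p.
{y/Stay/d/W, y/Stay/d/E} → row (2,3) (2,3) (-2,0) (6,-2) (1,6) (1,6)
{y/Stay/c/W, y/Stay/c/E} → row (2,3) (2,3) (-1,-1) (6,-2) (1,6) (1,6)
{y/Stay/e/W} → row (2,3) (2,3) (-3,1) (6,-2) (1,6) (1,6)
{y/Stay/e/E} → row (2,3) (2,3) (4,4) (6,-2) (1,6) (1,6)
{y/In/d/W, y/In/d/E} → row (-2,0) (-2,0) (-2,0) (6,-2) (1,6) (1,6)
{y/In/c/W, y/In/c/E} → row (-2,0) (-2,0) (-1,-1) (6,-2) (1,6) (1,6)
{y/In/e/W} → row (-2,0) (-2,0) (-3,1) (6,-2) (1,6) (1,6)
{y/In/e/E} → row (-2,0) (-2,0) (4,4) (6,-2) (1,6) (1,6)
{w/Stay/d/W, w/Stay/d/E, w/Stay/c/W, w/Stay/c/E, w/Stay/e/W, w/Stay/e/E, w/In/d/W, w/In/d/E, w/In/c/W, w/In/c/E, w/In/e/W, w/In/e/E} → row (-1,-4) (-1,-4) (-1,-4) (-1,-4) (-1,-4) (-1,-4)
That's 9 distinct rows out of 24 strategies.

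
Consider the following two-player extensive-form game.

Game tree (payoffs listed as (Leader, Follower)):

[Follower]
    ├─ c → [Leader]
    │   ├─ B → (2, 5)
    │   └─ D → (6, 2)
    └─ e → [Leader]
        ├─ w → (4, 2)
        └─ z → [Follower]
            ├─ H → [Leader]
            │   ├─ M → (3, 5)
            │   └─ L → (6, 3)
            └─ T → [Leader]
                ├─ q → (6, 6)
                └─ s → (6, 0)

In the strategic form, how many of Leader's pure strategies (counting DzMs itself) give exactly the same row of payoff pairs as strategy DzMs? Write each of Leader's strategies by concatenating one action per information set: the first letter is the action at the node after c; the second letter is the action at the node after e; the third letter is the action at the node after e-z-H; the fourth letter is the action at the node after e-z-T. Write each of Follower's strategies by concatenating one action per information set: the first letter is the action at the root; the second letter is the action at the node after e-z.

Row for DzMs (columns cH, cT, eH, eT): (6,2) (6,2) (3,5) (6,0).
Every one of Leader's information sets is on the play path for some reply by Follower when Leader follows DzMs.
Changing the action at any of them therefore changes at least one column, so only DzMs itself gives this row.

1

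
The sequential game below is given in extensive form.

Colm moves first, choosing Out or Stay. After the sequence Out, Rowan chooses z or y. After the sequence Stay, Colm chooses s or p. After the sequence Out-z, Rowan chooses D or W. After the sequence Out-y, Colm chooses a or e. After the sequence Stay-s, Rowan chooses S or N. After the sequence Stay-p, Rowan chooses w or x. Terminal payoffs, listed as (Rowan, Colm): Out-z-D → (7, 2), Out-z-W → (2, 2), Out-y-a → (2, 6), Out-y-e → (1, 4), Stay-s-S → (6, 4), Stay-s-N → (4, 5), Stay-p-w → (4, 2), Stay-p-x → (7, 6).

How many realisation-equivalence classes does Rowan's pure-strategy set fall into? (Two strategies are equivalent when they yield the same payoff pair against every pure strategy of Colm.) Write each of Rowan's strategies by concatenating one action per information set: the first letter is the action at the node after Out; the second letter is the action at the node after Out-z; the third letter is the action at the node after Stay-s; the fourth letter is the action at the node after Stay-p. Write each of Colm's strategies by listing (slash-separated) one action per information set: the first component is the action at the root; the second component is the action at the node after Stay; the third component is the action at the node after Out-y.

12

Rowan has 16 pure strategies: zDSw, zDSx, zDNw, zDNx, zWSw, zWSx, zWNw, zWNx, yDSw, yDSx, yDNw, yDNx, yWSw, yWSx, yWNw, yWNx. Columns: Out/s/a, Out/s/e, Out/p/a, Out/p/e, Stay/s/a, Stay/s/e, Stay/p/a, Stay/p/e.
{zDSw} → row (7,2) (7,2) (7,2) (7,2) (6,4) (6,4) (4,2) (4,2)
{zDSx} → row (7,2) (7,2) (7,2) (7,2) (6,4) (6,4) (7,6) (7,6)
{zDNw} → row (7,2) (7,2) (7,2) (7,2) (4,5) (4,5) (4,2) (4,2)
{zDNx} → row (7,2) (7,2) (7,2) (7,2) (4,5) (4,5) (7,6) (7,6)
{zWSw} → row (2,2) (2,2) (2,2) (2,2) (6,4) (6,4) (4,2) (4,2)
{zWSx} → row (2,2) (2,2) (2,2) (2,2) (6,4) (6,4) (7,6) (7,6)
{zWNw} → row (2,2) (2,2) (2,2) (2,2) (4,5) (4,5) (4,2) (4,2)
{zWNx} → row (2,2) (2,2) (2,2) (2,2) (4,5) (4,5) (7,6) (7,6)
{yDSw, yWSw} → row (2,6) (1,4) (2,6) (1,4) (6,4) (6,4) (4,2) (4,2)
{yDSx, yWSx} → row (2,6) (1,4) (2,6) (1,4) (6,4) (6,4) (7,6) (7,6)
{yDNw, yWNw} → row (2,6) (1,4) (2,6) (1,4) (4,5) (4,5) (4,2) (4,2)
{yDNx, yWNx} → row (2,6) (1,4) (2,6) (1,4) (4,5) (4,5) (7,6) (7,6)
That's 12 distinct rows out of 16 strategies.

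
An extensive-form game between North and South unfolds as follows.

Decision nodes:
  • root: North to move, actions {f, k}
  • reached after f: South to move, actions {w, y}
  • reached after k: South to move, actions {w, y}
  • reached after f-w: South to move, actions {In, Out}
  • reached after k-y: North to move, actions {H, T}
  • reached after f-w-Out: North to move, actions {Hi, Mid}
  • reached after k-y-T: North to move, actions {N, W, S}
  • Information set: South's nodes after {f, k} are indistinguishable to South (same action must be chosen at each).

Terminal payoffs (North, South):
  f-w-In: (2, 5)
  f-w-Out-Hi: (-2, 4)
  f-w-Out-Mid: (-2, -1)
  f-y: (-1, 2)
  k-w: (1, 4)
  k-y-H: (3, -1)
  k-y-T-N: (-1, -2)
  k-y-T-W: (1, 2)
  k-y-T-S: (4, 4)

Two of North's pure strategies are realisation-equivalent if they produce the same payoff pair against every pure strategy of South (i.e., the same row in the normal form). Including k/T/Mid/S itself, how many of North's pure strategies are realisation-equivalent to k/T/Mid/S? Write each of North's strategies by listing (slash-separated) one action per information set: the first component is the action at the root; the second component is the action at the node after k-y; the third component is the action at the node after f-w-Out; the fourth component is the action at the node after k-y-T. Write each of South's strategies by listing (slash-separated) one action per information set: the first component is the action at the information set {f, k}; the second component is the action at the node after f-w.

2

Row for k/T/Mid/S (columns w/In, w/Out, y/In, y/Out): (1,4) (1,4) (4,4) (4,4).
Under k/T/Mid/S, North's choice at the node after f-w-Out can never be reached regardless of what South does, so varying those choices leaves every outcome unchanged.
Holding the reachable choices fixed and varying the unreachable one freely already gives 2 equivalent strategies.
No other strategy reproduces this row, so those 2 are the full class: k/T/Hi/S, k/T/Mid/S.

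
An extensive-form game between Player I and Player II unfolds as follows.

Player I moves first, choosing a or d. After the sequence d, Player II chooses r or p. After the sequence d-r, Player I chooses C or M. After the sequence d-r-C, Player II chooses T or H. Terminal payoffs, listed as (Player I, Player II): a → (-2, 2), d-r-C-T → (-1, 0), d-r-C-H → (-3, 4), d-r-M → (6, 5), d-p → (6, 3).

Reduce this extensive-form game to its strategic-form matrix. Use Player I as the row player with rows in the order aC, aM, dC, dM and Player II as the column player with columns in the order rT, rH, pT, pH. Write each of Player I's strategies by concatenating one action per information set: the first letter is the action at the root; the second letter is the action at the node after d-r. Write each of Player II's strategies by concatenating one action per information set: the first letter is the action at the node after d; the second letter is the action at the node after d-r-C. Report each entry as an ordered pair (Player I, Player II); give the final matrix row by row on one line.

           rT       rH       pT       pH
  aC   (-2,2)   (-2,2)   (-2,2)   (-2,2)
  aM   (-2,2)   (-2,2)   (-2,2)   (-2,2)
  dC   (-1,0)   (-3,4)    (6,3)    (6,3)
  dM    (6,5)    (6,5)    (6,3)    (6,3)

aC: (-2,2) (-2,2) (-2,2) (-2,2) | aM: (-2,2) (-2,2) (-2,2) (-2,2) | dC: (-1,0) (-3,4) (6,3) (6,3) | dM: (6,5) (6,5) (6,3) (6,3)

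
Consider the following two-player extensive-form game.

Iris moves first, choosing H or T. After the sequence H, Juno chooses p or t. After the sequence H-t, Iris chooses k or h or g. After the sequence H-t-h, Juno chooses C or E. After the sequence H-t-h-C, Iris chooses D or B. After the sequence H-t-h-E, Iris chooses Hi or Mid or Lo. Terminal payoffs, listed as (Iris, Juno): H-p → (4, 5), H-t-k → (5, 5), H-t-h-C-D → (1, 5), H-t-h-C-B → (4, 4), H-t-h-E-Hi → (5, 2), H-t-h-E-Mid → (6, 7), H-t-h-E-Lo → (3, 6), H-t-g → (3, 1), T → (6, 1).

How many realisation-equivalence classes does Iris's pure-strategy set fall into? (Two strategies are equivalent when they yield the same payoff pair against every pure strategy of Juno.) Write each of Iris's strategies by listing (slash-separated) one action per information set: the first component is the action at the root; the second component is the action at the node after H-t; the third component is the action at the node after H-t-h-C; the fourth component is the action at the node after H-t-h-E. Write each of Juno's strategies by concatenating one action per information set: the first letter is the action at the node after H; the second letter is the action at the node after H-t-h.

Iris has 36 pure strategies: H/k/D/Hi, H/k/D/Mid, H/k/D/Lo, H/k/B/Hi, H/k/B/Mid, H/k/B/Lo, H/h/D/Hi, H/h/D/Mid, H/h/D/Lo, H/h/B/Hi, H/h/B/Mid, H/h/B/Lo, H/g/D/Hi, H/g/D/Mid, H/g/D/Lo, H/g/B/Hi, H/g/B/Mid, H/g/B/Lo, T/k/D/Hi, T/k/D/Mid, T/k/D/Lo, T/k/B/Hi, T/k/B/Mid, T/k/B/Lo, T/h/D/Hi, T/h/D/Mid, T/h/D/Lo, T/h/B/Hi, T/h/B/Mid, T/h/B/Lo, T/g/D/Hi, T/g/D/Mid, T/g/D/Lo, T/g/B/Hi, T/g/B/Mid, T/g/B/Lo. Columns: pC, pE, tC, tE.
{H/k/D/Hi, H/k/D/Mid, H/k/D/Lo, H/k/B/Hi, H/k/B/Mid, H/k/B/Lo} → row (4,5) (4,5) (5,5) (5,5)
{H/h/D/Hi} → row (4,5) (4,5) (1,5) (5,2)
{H/h/D/Mid} → row (4,5) (4,5) (1,5) (6,7)
{H/h/D/Lo} → row (4,5) (4,5) (1,5) (3,6)
{H/h/B/Hi} → row (4,5) (4,5) (4,4) (5,2)
{H/h/B/Mid} → row (4,5) (4,5) (4,4) (6,7)
{H/h/B/Lo} → row (4,5) (4,5) (4,4) (3,6)
{H/g/D/Hi, H/g/D/Mid, H/g/D/Lo, H/g/B/Hi, H/g/B/Mid, H/g/B/Lo} → row (4,5) (4,5) (3,1) (3,1)
{T/k/D/Hi, T/k/D/Mid, T/k/D/Lo, T/k/B/Hi, T/k/B/Mid, T/k/B/Lo, T/h/D/Hi, T/h/D/Mid, T/h/D/Lo, T/h/B/Hi, T/h/B/Mid, T/h/B/Lo, T/g/D/Hi, T/g/D/Mid, T/g/D/Lo, T/g/B/Hi, T/g/B/Mid, T/g/B/Lo} → row (6,1) (6,1) (6,1) (6,1)
That's 9 distinct rows out of 36 strategies.

9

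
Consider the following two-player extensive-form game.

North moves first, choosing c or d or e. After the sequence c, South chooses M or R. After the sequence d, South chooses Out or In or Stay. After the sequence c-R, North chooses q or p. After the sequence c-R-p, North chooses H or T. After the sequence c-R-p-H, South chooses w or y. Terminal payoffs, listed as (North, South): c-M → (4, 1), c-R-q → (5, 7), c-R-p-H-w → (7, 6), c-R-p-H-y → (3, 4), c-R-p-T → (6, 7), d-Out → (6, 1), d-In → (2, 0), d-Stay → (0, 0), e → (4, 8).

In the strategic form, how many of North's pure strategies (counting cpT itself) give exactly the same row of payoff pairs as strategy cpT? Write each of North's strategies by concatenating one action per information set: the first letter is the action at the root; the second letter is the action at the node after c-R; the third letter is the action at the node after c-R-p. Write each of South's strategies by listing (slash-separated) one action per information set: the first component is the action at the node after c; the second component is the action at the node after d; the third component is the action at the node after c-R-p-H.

1

Row for cpT (columns M/Out/w, M/Out/y, M/In/w, M/In/y, M/Stay/w, M/Stay/y, R/Out/w, R/Out/y, R/In/w, R/In/y, R/Stay/w, R/Stay/y): (4,1) (4,1) (4,1) (4,1) (4,1) (4,1) (6,7) (6,7) (6,7) (6,7) (6,7) (6,7).
Every one of North's information sets is on the play path for some reply by South when North follows cpT.
Changing the action at any of them therefore changes at least one column, so only cpT itself gives this row.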